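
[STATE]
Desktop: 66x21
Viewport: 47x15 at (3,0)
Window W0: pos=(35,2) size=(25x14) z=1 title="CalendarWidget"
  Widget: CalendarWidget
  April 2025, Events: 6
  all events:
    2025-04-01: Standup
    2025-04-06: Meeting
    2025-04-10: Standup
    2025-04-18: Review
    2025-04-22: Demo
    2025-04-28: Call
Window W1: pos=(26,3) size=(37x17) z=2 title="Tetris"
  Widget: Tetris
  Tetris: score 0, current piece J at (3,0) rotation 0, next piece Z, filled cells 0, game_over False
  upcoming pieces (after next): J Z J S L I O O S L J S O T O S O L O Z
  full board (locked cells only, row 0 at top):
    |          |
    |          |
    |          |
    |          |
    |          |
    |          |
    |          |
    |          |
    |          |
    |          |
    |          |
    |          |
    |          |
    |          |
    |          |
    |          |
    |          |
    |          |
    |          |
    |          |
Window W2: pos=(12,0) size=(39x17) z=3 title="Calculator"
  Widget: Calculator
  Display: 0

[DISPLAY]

         ┏━━━━━━━━━━━━━━━━━━━━━━━━━━━━━━━━━━━━━
         ┃ Calculator                          
         ┠─────────────────────────────────────
         ┃                                    0
         ┃┌───┬───┬───┬───┐                    
         ┃│ 7 │ 8 │ 9 │ ÷ │                    
         ┃├───┼───┼───┼───┤                    
         ┃│ 4 │ 5 │ 6 │ × │                    
         ┃├───┼───┼───┼───┤                    
         ┃│ 1 │ 2 │ 3 │ - │                    
         ┃├───┼───┼───┼───┤                    
         ┃│ 0 │ . │ = │ + │                    
         ┃├───┼───┼───┼───┤                    
         ┃│ C │ MC│ MR│ M+│                    
         ┃└───┴───┴───┴───┘                    


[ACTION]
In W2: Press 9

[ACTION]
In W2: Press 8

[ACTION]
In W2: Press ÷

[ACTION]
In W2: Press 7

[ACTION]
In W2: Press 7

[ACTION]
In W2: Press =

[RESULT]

         ┏━━━━━━━━━━━━━━━━━━━━━━━━━━━━━━━━━━━━━
         ┃ Calculator                          
         ┠─────────────────────────────────────
         ┃                          1.272727273
         ┃┌───┬───┬───┬───┐                    
         ┃│ 7 │ 8 │ 9 │ ÷ │                    
         ┃├───┼───┼───┼───┤                    
         ┃│ 4 │ 5 │ 6 │ × │                    
         ┃├───┼───┼───┼───┤                    
         ┃│ 1 │ 2 │ 3 │ - │                    
         ┃├───┼───┼───┼───┤                    
         ┃│ 0 │ . │ = │ + │                    
         ┃├───┼───┼───┼───┤                    
         ┃│ C │ MC│ MR│ M+│                    
         ┃└───┴───┴───┴───┘                    


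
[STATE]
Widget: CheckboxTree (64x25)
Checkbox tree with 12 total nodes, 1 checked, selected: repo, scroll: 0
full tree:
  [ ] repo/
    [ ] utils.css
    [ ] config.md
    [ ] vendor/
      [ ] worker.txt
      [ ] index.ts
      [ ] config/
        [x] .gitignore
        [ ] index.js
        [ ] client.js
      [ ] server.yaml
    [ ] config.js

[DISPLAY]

>[-] repo/                                                      
   [ ] utils.css                                                
   [ ] config.md                                                
   [-] vendor/                                                  
     [ ] worker.txt                                             
     [ ] index.ts                                               
     [-] config/                                                
       [x] .gitignore                                           
       [ ] index.js                                             
       [ ] client.js                                            
     [ ] server.yaml                                            
   [ ] config.js                                                
                                                                
                                                                
                                                                
                                                                
                                                                
                                                                
                                                                
                                                                
                                                                
                                                                
                                                                
                                                                
                                                                


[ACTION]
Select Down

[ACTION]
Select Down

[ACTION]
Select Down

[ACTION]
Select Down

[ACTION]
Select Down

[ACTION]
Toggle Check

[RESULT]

 [-] repo/                                                      
   [ ] utils.css                                                
   [ ] config.md                                                
   [-] vendor/                                                  
     [ ] worker.txt                                             
>    [x] index.ts                                               
     [-] config/                                                
       [x] .gitignore                                           
       [ ] index.js                                             
       [ ] client.js                                            
     [ ] server.yaml                                            
   [ ] config.js                                                
                                                                
                                                                
                                                                
                                                                
                                                                
                                                                
                                                                
                                                                
                                                                
                                                                
                                                                
                                                                
                                                                


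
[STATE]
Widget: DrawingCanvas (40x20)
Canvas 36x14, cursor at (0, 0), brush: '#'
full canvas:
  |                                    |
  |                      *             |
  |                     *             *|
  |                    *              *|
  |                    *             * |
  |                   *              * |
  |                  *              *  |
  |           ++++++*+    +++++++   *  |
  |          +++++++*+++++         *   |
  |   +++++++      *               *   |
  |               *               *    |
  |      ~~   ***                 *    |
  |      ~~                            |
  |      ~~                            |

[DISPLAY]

+                                       
                      *                 
                     *             *    
                    *              *    
                    *             *     
                   *              *     
                  *              *      
           ++++++*+    +++++++   *      
          +++++++*+++++         *       
   +++++++      *               *       
               *               *        
      ~~   ***                 *        
      ~~                                
      ~~                                
                                        
                                        
                                        
                                        
                                        
                                        


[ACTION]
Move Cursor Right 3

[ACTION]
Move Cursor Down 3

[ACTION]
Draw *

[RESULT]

                                        
                      *                 
                     *             *    
   *                *              *    
                    *             *     
                   *              *     
                  *              *      
           ++++++*+    +++++++   *      
          +++++++*+++++         *       
   +++++++      *               *       
               *               *        
      ~~   ***                 *        
      ~~                                
      ~~                                
                                        
                                        
                                        
                                        
                                        
                                        


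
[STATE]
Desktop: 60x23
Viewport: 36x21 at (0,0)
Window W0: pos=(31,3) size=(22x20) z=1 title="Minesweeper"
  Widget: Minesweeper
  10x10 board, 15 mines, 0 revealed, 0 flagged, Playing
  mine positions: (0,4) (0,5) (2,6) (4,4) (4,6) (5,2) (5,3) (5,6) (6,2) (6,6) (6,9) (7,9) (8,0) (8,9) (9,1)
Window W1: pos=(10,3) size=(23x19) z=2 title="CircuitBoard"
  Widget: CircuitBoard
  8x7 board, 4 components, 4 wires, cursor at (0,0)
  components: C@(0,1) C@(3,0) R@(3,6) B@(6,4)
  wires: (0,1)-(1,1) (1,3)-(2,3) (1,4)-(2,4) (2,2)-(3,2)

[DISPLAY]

                                    
                                    
                                    
          ┏━━━━━━━━━━━━━━━━━━━━━┓━━━
          ┃ CircuitBoard        ┃Min
          ┠─────────────────────┨───
          ┃   0 1 2 3 4 5 6 7   ┃■■■
          ┃0  [.]  C            ┃■■■
          ┃        │            ┃■■■
          ┃1       ·       ·   ·┃■■■
          ┃                │   │┃■■■
          ┃2           ·   ·   ·┃■■■
          ┃            │        ┃■■■
          ┃3   C       ·        ┃■■■
          ┃                     ┃■■■
          ┃4                    ┃■■■
          ┃                     ┃   
          ┃5                    ┃   
          ┃                     ┃   
          ┃6                   B┃   
          ┃Cursor: (0,0)        ┃   


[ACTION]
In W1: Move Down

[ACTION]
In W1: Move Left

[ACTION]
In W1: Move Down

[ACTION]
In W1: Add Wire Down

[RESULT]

                                    
                                    
                                    
          ┏━━━━━━━━━━━━━━━━━━━━━┓━━━
          ┃ CircuitBoard        ┃Min
          ┠─────────────────────┨───
          ┃   0 1 2 3 4 5 6 7   ┃■■■
          ┃0       C            ┃■■■
          ┃        │            ┃■■■
          ┃1       ·       ·   ·┃■■■
          ┃                │   │┃■■■
          ┃2  [.]      ·   ·   ·┃■■■
          ┃    │       │        ┃■■■
          ┃3   C       ·        ┃■■■
          ┃                     ┃■■■
          ┃4                    ┃■■■
          ┃                     ┃   
          ┃5                    ┃   
          ┃                     ┃   
          ┃6                   B┃   
          ┃Cursor: (2,0)        ┃   


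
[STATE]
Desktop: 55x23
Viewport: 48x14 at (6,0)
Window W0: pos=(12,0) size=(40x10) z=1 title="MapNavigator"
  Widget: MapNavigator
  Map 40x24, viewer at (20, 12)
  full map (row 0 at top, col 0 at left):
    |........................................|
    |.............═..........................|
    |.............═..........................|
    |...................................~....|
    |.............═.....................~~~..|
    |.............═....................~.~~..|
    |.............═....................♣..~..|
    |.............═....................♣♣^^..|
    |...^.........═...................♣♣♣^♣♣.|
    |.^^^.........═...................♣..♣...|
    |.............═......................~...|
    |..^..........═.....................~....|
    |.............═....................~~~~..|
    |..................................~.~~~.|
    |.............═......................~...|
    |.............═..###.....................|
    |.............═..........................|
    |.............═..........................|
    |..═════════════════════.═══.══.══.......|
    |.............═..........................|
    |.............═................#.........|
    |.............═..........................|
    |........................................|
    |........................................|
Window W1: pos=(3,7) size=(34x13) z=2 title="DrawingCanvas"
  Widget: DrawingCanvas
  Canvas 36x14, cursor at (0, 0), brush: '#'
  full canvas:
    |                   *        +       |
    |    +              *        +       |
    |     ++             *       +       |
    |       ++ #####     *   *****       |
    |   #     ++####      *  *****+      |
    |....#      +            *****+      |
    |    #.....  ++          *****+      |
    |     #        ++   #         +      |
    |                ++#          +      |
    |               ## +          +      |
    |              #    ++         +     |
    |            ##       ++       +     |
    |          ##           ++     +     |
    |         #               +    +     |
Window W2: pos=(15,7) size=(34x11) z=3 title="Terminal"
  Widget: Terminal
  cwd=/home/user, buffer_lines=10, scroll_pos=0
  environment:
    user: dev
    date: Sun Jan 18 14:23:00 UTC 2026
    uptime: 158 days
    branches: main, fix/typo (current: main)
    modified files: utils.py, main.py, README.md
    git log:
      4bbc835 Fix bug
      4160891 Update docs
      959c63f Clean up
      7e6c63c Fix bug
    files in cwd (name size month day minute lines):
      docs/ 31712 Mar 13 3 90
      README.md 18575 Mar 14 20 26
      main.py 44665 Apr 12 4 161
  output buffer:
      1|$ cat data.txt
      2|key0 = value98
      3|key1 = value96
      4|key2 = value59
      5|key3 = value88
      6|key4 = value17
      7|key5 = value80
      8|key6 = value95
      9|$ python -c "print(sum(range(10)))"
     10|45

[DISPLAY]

      ┏━━━━━━━━━━━━━━━━━━━━━━━━━━━━━━━━━━━━━━┓  
      ┃ MapNavigator                         ┃  
      ┠──────────────────────────────────────┨  
      ┃^^^.........═...................♣..♣..┃  
      ┃............═......................~..┃  
      ┃.^..........═.....................~...┃  
      ┃............═......@.............~~~~.┃  
━━━━━━━━━┏━━━━━━━━━━━━━━━━━━━━━━━━━━━━━━━━┓~~┃  
rawingCan┃ Terminal                       ┃..┃  
─────────┠────────────────────────────────┨━━┛  
         ┃$ cat data.txt                  ┃     
  +      ┃key0 = value98                  ┃     
   ++    ┃key1 = value96                  ┃     
     ++ #┃key2 = value59                  ┃     


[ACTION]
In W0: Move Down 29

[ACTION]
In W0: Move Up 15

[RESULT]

      ┏━━━━━━━━━━━━━━━━━━━━━━━━━━━━━━━━━━━━━━┓  
      ┃ MapNavigator                         ┃  
      ┠──────────────────────────────────────┨  
      ┃............═....................~.~~.┃  
      ┃............═....................♣..~.┃  
      ┃............═....................♣♣^^.┃  
      ┃..^.........═......@............♣♣♣^♣♣┃  
━━━━━━━━━┏━━━━━━━━━━━━━━━━━━━━━━━━━━━━━━━━┓..┃  
rawingCan┃ Terminal                       ┃..┃  
─────────┠────────────────────────────────┨━━┛  
         ┃$ cat data.txt                  ┃     
  +      ┃key0 = value98                  ┃     
   ++    ┃key1 = value96                  ┃     
     ++ #┃key2 = value59                  ┃     


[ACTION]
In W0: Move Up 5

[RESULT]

      ┏━━━━━━━━━━━━━━━━━━━━━━━━━━━━━━━━━━━━━━┓  
      ┃ MapNavigator                         ┃  
      ┠──────────────────────────────────────┨  
      ┃......................................┃  
      ┃............═.........................┃  
      ┃............═.........................┃  
      ┃...................@..............~...┃  
━━━━━━━━━┏━━━━━━━━━━━━━━━━━━━━━━━━━━━━━━━━┓~.┃  
rawingCan┃ Terminal                       ┃~.┃  
─────────┠────────────────────────────────┨━━┛  
         ┃$ cat data.txt                  ┃     
  +      ┃key0 = value98                  ┃     
   ++    ┃key1 = value96                  ┃     
     ++ #┃key2 = value59                  ┃     


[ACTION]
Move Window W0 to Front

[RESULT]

      ┏━━━━━━━━━━━━━━━━━━━━━━━━━━━━━━━━━━━━━━┓  
      ┃ MapNavigator                         ┃  
      ┠──────────────────────────────────────┨  
      ┃......................................┃  
      ┃............═.........................┃  
      ┃............═.........................┃  
      ┃...................@..............~...┃  
━━━━━━┃............═.....................~~~.┃  
rawing┃............═....................~.~~.┃  
──────┗━━━━━━━━━━━━━━━━━━━━━━━━━━━━━━━━━━━━━━┛  
         ┃$ cat data.txt                  ┃     
  +      ┃key0 = value98                  ┃     
   ++    ┃key1 = value96                  ┃     
     ++ #┃key2 = value59                  ┃     


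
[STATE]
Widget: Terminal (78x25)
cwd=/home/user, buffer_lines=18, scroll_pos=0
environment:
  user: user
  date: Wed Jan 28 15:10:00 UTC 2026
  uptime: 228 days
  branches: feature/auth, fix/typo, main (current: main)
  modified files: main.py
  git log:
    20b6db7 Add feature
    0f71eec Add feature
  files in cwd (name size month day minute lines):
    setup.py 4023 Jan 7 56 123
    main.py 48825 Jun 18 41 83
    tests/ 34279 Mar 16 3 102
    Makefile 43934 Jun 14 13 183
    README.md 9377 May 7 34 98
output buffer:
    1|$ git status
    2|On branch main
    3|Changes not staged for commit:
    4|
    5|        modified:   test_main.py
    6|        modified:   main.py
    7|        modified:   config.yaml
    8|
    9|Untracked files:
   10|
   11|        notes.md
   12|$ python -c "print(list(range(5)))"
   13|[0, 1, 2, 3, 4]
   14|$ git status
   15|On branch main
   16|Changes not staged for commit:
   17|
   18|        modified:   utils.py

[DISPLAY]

$ git status                                                                  
On branch main                                                                
Changes not staged for commit:                                                
                                                                              
        modified:   test_main.py                                              
        modified:   main.py                                                   
        modified:   config.yaml                                               
                                                                              
Untracked files:                                                              
                                                                              
        notes.md                                                              
$ python -c "print(list(range(5)))"                                           
[0, 1, 2, 3, 4]                                                               
$ git status                                                                  
On branch main                                                                
Changes not staged for commit:                                                
                                                                              
        modified:   utils.py                                                  
$ █                                                                           
                                                                              
                                                                              
                                                                              
                                                                              
                                                                              
                                                                              


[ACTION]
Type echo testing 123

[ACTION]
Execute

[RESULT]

$ git status                                                                  
On branch main                                                                
Changes not staged for commit:                                                
                                                                              
        modified:   test_main.py                                              
        modified:   main.py                                                   
        modified:   config.yaml                                               
                                                                              
Untracked files:                                                              
                                                                              
        notes.md                                                              
$ python -c "print(list(range(5)))"                                           
[0, 1, 2, 3, 4]                                                               
$ git status                                                                  
On branch main                                                                
Changes not staged for commit:                                                
                                                                              
        modified:   utils.py                                                  
$ echo testing 123                                                            
testing 123                                                                   
$ █                                                                           
                                                                              
                                                                              
                                                                              
                                                                              


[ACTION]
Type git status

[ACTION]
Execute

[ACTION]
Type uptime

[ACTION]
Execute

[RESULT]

                                                                              
        modified:   test_main.py                                              
        modified:   main.py                                                   
        modified:   config.yaml                                               
                                                                              
Untracked files:                                                              
                                                                              
        notes.md                                                              
$ python -c "print(list(range(5)))"                                           
[0, 1, 2, 3, 4]                                                               
$ git status                                                                  
On branch main                                                                
Changes not staged for commit:                                                
                                                                              
        modified:   utils.py                                                  
$ echo testing 123                                                            
testing 123                                                                   
$ git status                                                                  
On branch main                                                                
Changes not staged for commit:                                                
                                                                              
        modified:   main.py                                                   
$ uptime                                                                      
 10:00  up 228 days                                                           
$ █                                                                           


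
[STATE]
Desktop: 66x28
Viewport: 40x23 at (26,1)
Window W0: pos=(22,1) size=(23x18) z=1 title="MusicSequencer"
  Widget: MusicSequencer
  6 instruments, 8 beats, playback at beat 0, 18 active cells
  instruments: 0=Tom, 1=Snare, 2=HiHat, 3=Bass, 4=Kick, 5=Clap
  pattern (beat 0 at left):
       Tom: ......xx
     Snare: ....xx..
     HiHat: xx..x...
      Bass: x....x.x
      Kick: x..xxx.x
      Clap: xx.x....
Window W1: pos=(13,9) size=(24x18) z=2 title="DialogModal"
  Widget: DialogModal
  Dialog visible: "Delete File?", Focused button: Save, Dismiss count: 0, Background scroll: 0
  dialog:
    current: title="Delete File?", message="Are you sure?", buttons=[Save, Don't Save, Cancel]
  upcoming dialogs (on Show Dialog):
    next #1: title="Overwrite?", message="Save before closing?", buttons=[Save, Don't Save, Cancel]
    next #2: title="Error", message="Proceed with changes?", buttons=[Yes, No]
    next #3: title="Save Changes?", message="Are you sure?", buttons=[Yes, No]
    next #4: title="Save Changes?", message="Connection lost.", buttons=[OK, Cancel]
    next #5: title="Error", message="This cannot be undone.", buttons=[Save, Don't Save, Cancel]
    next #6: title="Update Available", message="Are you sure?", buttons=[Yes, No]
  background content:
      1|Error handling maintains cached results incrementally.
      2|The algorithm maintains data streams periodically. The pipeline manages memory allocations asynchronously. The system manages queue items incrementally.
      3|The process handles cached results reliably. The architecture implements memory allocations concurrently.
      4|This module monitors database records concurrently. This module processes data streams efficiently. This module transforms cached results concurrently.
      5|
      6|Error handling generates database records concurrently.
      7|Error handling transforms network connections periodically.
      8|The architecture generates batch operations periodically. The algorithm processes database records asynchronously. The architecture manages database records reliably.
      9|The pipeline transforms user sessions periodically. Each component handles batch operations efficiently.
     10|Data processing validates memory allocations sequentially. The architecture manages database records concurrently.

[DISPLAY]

━━━━━━━━━━━━━━━━━━┓                     
sicSequencer      ┃                     
──────────────────┨                     
   ▼1234567       ┃                     
Tom······██       ┃                     
are····██··       ┃                     
Hat██··█···       ┃                     
ass█····█·█       ┃                     
━━━━━━━━━━┓       ┃                     
          ┃       ┃                     
──────────┨       ┃                     
ng maintai┃       ┃                     
m maintain┃       ┃                     
handles ca┃       ┃                     
monitors d┃       ┃                     
───────┐  ┃       ┃                     
File?  │at┃       ┃                     
sure?  │fo┃━━━━━━━┛                     
on't Sa│er┃                             
───────┘rm┃                             
ing valida┃                             
          ┃                             
          ┃                             


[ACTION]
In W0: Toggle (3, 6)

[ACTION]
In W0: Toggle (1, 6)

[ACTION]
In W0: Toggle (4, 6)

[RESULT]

━━━━━━━━━━━━━━━━━━┓                     
sicSequencer      ┃                     
──────────────────┨                     
   ▼1234567       ┃                     
Tom······██       ┃                     
are····███·       ┃                     
Hat██··█···       ┃                     
ass█····███       ┃                     
━━━━━━━━━━┓       ┃                     
          ┃       ┃                     
──────────┨       ┃                     
ng maintai┃       ┃                     
m maintain┃       ┃                     
handles ca┃       ┃                     
monitors d┃       ┃                     
───────┐  ┃       ┃                     
File?  │at┃       ┃                     
sure?  │fo┃━━━━━━━┛                     
on't Sa│er┃                             
───────┘rm┃                             
ing valida┃                             
          ┃                             
          ┃                             


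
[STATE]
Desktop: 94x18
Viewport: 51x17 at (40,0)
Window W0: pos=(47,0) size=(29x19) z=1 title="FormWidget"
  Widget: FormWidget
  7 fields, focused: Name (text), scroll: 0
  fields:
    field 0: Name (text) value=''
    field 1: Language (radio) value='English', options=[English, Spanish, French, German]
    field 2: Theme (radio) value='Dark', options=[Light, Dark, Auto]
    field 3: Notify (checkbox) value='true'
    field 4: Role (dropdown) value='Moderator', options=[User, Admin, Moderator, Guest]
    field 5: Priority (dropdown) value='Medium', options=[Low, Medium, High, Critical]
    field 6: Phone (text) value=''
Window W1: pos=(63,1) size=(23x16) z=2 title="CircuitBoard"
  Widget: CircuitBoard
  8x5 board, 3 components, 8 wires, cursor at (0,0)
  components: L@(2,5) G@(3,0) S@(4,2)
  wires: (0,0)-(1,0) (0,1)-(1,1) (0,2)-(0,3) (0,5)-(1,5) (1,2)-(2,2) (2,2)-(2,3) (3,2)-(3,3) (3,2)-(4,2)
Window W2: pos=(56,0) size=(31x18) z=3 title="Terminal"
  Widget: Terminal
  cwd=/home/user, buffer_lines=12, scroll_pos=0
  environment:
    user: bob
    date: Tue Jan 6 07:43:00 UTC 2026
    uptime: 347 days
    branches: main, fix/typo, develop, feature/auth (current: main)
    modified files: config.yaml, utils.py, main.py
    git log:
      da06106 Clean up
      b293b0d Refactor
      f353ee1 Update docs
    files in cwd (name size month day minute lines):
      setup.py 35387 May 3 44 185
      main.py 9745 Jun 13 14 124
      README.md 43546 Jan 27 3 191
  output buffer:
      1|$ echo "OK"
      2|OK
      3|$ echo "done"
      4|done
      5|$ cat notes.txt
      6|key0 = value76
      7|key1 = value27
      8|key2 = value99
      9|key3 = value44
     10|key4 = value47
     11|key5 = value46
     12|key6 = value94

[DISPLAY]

       ┏━━━━━━━━┏━━━━━━━━━━━━━━━━━━━━━━━━━━━━━┓    
       ┃ FormWid┃ Terminal                    ┃    
       ┠────────┠─────────────────────────────┨    
       ┃> Name: ┃$ echo "OK"                  ┃    
       ┃  Langua┃OK                           ┃    
       ┃  Theme:┃$ echo "done"                ┃    
       ┃  Notify┃done                         ┃    
       ┃  Role: ┃$ cat notes.txt              ┃    
       ┃  Priori┃key0 = value76               ┃    
       ┃  Phone:┃key1 = value27               ┃    
       ┃        ┃key2 = value99               ┃    
       ┃        ┃key3 = value44               ┃    
       ┃        ┃key4 = value47               ┃    
       ┃        ┃key5 = value46               ┃    
       ┃        ┃key6 = value94               ┃    
       ┃        ┃$ █                          ┃    
       ┃        ┃                             ┃    


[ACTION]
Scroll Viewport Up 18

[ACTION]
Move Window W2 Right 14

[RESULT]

       ┏━━━━━━━━━━━━━━━┏━━━━━━━━━━━━━━━━━━━━━━━━━━━
       ┃ FormWidget    ┃ Terminal                  
       ┠───────────────┠───────────────────────────
       ┃> Name:       [┃$ echo "OK"                
       ┃  Language:   (┃OK                         
       ┃  Theme:      (┃$ echo "done"              
       ┃  Notify:     [┃done                       
       ┃  Role:       [┃$ cat notes.txt            
       ┃  Priority:   [┃key0 = value76             
       ┃  Phone:      [┃key1 = value27             
       ┃               ┃key2 = value99             
       ┃               ┃key3 = value44             
       ┃               ┃key4 = value47             
       ┃               ┃key5 = value46             
       ┃               ┃key6 = value94             
       ┃               ┃$ █                        
       ┃               ┃                           


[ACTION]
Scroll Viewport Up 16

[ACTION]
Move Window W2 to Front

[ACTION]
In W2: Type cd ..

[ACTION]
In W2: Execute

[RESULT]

       ┏━━━━━━━━━━━━━━━┏━━━━━━━━━━━━━━━━━━━━━━━━━━━
       ┃ FormWidget    ┃ Terminal                  
       ┠───────────────┠───────────────────────────
       ┃> Name:       [┃OK                         
       ┃  Language:   (┃$ echo "done"              
       ┃  Theme:      (┃done                       
       ┃  Notify:     [┃$ cat notes.txt            
       ┃  Role:       [┃key0 = value76             
       ┃  Priority:   [┃key1 = value27             
       ┃  Phone:      [┃key2 = value99             
       ┃               ┃key3 = value44             
       ┃               ┃key4 = value47             
       ┃               ┃key5 = value46             
       ┃               ┃key6 = value94             
       ┃               ┃$ cd ..                    
       ┃               ┃                           
       ┃               ┃$ █                        


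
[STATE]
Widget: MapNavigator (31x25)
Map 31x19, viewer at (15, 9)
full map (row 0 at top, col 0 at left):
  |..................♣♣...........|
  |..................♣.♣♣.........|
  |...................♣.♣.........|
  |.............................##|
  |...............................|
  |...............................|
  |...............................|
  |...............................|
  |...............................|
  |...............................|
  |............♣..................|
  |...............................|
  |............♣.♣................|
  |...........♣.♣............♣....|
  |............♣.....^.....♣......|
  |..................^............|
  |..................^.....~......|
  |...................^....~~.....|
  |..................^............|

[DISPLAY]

                               
                               
                               
..................♣♣...........
..................♣.♣♣.........
...................♣.♣.........
.............................##
...............................
...............................
...............................
...............................
...............................
...............@...............
............♣..................
...............................
............♣.♣................
...........♣.♣............♣....
............♣.....^.....♣......
..................^............
..................^.....~......
...................^....~~.....
..................^............
                               
                               
                               


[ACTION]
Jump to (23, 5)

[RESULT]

                               
                               
                               
                               
                               
                               
                               
..........♣♣...........        
..........♣.♣♣.........        
...........♣.♣.........        
.....................##        
.......................        
...............@.......        
.......................        
.......................        
.......................        
.......................        
....♣..................        
.......................        
....♣.♣................        
...♣.♣............♣....        
....♣.....^.....♣......        
..........^............        
..........^.....~......        
...........^....~~.....        


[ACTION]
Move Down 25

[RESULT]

.......................        
.......................        
.......................        
.......................        
....♣..................        
.......................        
....♣.♣................        
...♣.♣............♣....        
....♣.....^.....♣......        
..........^............        
..........^.....~......        
...........^....~~.....        
..........^....@.......        
                               
                               
                               
                               
                               
                               
                               
                               
                               
                               
                               
                               


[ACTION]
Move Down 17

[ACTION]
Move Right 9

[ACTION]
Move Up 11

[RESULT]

                               
                               
                               
                               
                               
...♣♣...........               
...♣.♣♣.........               
....♣.♣.........               
..............##               
................               
................               
................               
...............@               
................               
................               
................               
................               
................               
...........♣....               
...^.....♣......               
...^............               
...^.....~......               
....^....~~.....               
...^............               
                               


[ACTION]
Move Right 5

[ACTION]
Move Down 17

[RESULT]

................               
................               
................               
................               
................               
................               
................               
...........♣....               
...^.....♣......               
...^............               
...^.....~......               
....^....~~.....               
...^...........@               
                               
                               
                               
                               
                               
                               
                               
                               
                               
                               
                               
                               
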